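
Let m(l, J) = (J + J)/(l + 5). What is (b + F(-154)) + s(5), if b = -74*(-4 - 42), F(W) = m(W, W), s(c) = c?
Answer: 508249/149 ≈ 3411.1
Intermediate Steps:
m(l, J) = 2*J/(5 + l) (m(l, J) = (2*J)/(5 + l) = 2*J/(5 + l))
F(W) = 2*W/(5 + W)
b = 3404 (b = -74*(-46) = 3404)
(b + F(-154)) + s(5) = (3404 + 2*(-154)/(5 - 154)) + 5 = (3404 + 2*(-154)/(-149)) + 5 = (3404 + 2*(-154)*(-1/149)) + 5 = (3404 + 308/149) + 5 = 507504/149 + 5 = 508249/149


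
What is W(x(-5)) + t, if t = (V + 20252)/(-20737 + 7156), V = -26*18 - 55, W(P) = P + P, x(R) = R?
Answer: -155539/13581 ≈ -11.453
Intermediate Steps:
W(P) = 2*P
V = -523 (V = -468 - 55 = -523)
t = -19729/13581 (t = (-523 + 20252)/(-20737 + 7156) = 19729/(-13581) = 19729*(-1/13581) = -19729/13581 ≈ -1.4527)
W(x(-5)) + t = 2*(-5) - 19729/13581 = -10 - 19729/13581 = -155539/13581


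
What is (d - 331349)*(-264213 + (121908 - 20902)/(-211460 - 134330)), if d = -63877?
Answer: 18054381011023188/172895 ≈ 1.0442e+11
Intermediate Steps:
(d - 331349)*(-264213 + (121908 - 20902)/(-211460 - 134330)) = (-63877 - 331349)*(-264213 + (121908 - 20902)/(-211460 - 134330)) = -395226*(-264213 + 101006/(-345790)) = -395226*(-264213 + 101006*(-1/345790)) = -395226*(-264213 - 50503/172895) = -395226*(-45681157138/172895) = 18054381011023188/172895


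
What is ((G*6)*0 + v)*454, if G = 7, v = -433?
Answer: -196582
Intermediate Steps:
((G*6)*0 + v)*454 = ((7*6)*0 - 433)*454 = (42*0 - 433)*454 = (0 - 433)*454 = -433*454 = -196582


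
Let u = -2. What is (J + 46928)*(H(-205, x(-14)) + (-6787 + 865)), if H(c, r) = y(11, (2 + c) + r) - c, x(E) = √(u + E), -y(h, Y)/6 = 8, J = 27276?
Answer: -427786060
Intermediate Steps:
y(h, Y) = -48 (y(h, Y) = -6*8 = -48)
x(E) = √(-2 + E)
H(c, r) = -48 - c
(J + 46928)*(H(-205, x(-14)) + (-6787 + 865)) = (27276 + 46928)*((-48 - 1*(-205)) + (-6787 + 865)) = 74204*((-48 + 205) - 5922) = 74204*(157 - 5922) = 74204*(-5765) = -427786060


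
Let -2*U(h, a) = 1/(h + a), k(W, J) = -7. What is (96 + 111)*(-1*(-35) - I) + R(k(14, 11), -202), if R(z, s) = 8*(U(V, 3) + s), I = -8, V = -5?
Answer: 7287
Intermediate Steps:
U(h, a) = -1/(2*(a + h)) (U(h, a) = -1/(2*(h + a)) = -1/(2*(a + h)))
R(z, s) = 2 + 8*s (R(z, s) = 8*(-1/(2*3 + 2*(-5)) + s) = 8*(-1/(6 - 10) + s) = 8*(-1/(-4) + s) = 8*(-1*(-1/4) + s) = 8*(1/4 + s) = 2 + 8*s)
(96 + 111)*(-1*(-35) - I) + R(k(14, 11), -202) = (96 + 111)*(-1*(-35) - 1*(-8)) + (2 + 8*(-202)) = 207*(35 + 8) + (2 - 1616) = 207*43 - 1614 = 8901 - 1614 = 7287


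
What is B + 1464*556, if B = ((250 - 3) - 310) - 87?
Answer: 813834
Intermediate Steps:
B = -150 (B = (247 - 310) - 87 = -63 - 87 = -150)
B + 1464*556 = -150 + 1464*556 = -150 + 813984 = 813834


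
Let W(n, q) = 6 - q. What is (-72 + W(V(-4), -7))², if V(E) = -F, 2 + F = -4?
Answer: 3481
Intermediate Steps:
F = -6 (F = -2 - 4 = -6)
V(E) = 6 (V(E) = -1*(-6) = 6)
(-72 + W(V(-4), -7))² = (-72 + (6 - 1*(-7)))² = (-72 + (6 + 7))² = (-72 + 13)² = (-59)² = 3481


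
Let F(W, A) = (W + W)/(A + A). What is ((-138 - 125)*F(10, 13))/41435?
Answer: -526/107731 ≈ -0.0048825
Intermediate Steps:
F(W, A) = W/A (F(W, A) = (2*W)/((2*A)) = (2*W)*(1/(2*A)) = W/A)
((-138 - 125)*F(10, 13))/41435 = ((-138 - 125)*(10/13))/41435 = -2630/13*(1/41435) = -263*10/13*(1/41435) = -2630/13*1/41435 = -526/107731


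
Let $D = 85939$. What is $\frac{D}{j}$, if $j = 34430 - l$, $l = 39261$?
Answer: $- \frac{85939}{4831} \approx -17.789$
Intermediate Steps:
$j = -4831$ ($j = 34430 - 39261 = -4831$)
$\frac{D}{j} = \frac{85939}{-4831} = 85939 \left(- \frac{1}{4831}\right) = - \frac{85939}{4831}$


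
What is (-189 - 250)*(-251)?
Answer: 110189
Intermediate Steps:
(-189 - 250)*(-251) = -439*(-251) = 110189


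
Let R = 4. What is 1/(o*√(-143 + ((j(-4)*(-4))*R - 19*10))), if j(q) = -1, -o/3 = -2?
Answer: -I*√317/1902 ≈ -0.0093609*I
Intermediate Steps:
o = 6 (o = -3*(-2) = 6)
1/(o*√(-143 + ((j(-4)*(-4))*R - 19*10))) = 1/(6*√(-143 + (-1*(-4)*4 - 19*10))) = 1/(6*√(-143 + (4*4 - 190))) = 1/(6*√(-143 + (16 - 190))) = 1/(6*√(-143 - 174)) = 1/(6*√(-317)) = 1/(6*(I*√317)) = 1/(6*I*√317) = -I*√317/1902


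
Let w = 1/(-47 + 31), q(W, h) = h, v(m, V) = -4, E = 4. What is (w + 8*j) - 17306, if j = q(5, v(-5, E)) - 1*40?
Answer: -282529/16 ≈ -17658.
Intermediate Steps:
j = -44 (j = -4 - 1*40 = -4 - 40 = -44)
w = -1/16 (w = 1/(-16) = -1/16 ≈ -0.062500)
(w + 8*j) - 17306 = (-1/16 + 8*(-44)) - 17306 = (-1/16 - 352) - 17306 = -5633/16 - 17306 = -282529/16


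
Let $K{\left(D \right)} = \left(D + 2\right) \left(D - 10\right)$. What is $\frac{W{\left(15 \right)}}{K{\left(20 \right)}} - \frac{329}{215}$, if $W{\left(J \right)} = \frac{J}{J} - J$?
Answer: $- \frac{7539}{4730} \approx -1.5939$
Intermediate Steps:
$K{\left(D \right)} = \left(-10 + D\right) \left(2 + D\right)$ ($K{\left(D \right)} = \left(2 + D\right) \left(-10 + D\right) = \left(-10 + D\right) \left(2 + D\right)$)
$W{\left(J \right)} = 1 - J$
$\frac{W{\left(15 \right)}}{K{\left(20 \right)}} - \frac{329}{215} = \frac{1 - 15}{-20 + 20^{2} - 160} - \frac{329}{215} = \frac{1 - 15}{-20 + 400 - 160} - \frac{329}{215} = - \frac{14}{220} - \frac{329}{215} = \left(-14\right) \frac{1}{220} - \frac{329}{215} = - \frac{7}{110} - \frac{329}{215} = - \frac{7539}{4730}$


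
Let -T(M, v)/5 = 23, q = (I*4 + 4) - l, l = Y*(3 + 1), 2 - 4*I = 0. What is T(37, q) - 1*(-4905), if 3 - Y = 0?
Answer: 4790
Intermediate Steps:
I = ½ (I = ½ - ¼*0 = ½ + 0 = ½ ≈ 0.50000)
Y = 3 (Y = 3 - 1*0 = 3 + 0 = 3)
l = 12 (l = 3*(3 + 1) = 3*4 = 12)
q = -6 (q = ((½)*4 + 4) - 1*12 = (2 + 4) - 12 = 6 - 12 = -6)
T(M, v) = -115 (T(M, v) = -5*23 = -115)
T(37, q) - 1*(-4905) = -115 - 1*(-4905) = -115 + 4905 = 4790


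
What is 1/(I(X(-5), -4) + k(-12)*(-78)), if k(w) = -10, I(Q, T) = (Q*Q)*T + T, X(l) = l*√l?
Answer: 1/1276 ≈ 0.00078370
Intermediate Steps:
X(l) = l^(3/2)
I(Q, T) = T + T*Q² (I(Q, T) = Q²*T + T = T*Q² + T = T + T*Q²)
1/(I(X(-5), -4) + k(-12)*(-78)) = 1/(-4*(1 + ((-5)^(3/2))²) - 10*(-78)) = 1/(-4*(1 + (-5*I*√5)²) + 780) = 1/(-4*(1 - 125) + 780) = 1/(-4*(-124) + 780) = 1/(496 + 780) = 1/1276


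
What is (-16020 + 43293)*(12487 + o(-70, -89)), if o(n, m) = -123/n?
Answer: 23842411149/70 ≈ 3.4061e+8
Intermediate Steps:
(-16020 + 43293)*(12487 + o(-70, -89)) = (-16020 + 43293)*(12487 - 123/(-70)) = 27273*(12487 - 123*(-1/70)) = 27273*(12487 + 123/70) = 27273*(874213/70) = 23842411149/70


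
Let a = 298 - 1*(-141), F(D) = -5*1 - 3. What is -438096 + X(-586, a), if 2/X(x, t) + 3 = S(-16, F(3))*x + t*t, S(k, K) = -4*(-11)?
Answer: -36566558831/83467 ≈ -4.3810e+5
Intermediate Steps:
F(D) = -8 (F(D) = -5 - 3 = -8)
S(k, K) = 44
a = 439 (a = 298 + 141 = 439)
X(x, t) = 2/(-3 + t² + 44*x) (X(x, t) = 2/(-3 + (44*x + t*t)) = 2/(-3 + (44*x + t²)) = 2/(-3 + (t² + 44*x)) = 2/(-3 + t² + 44*x))
-438096 + X(-586, a) = -438096 + 2/(-3 + 439² + 44*(-586)) = -438096 + 2/(-3 + 192721 - 25784) = -438096 + 2/166934 = -438096 + 2*(1/166934) = -438096 + 1/83467 = -36566558831/83467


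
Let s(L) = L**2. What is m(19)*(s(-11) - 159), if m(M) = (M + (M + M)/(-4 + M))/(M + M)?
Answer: -323/15 ≈ -21.533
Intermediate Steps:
m(M) = (M + 2*M/(-4 + M))/(2*M) (m(M) = (M + (2*M)/(-4 + M))/((2*M)) = (M + 2*M/(-4 + M))*(1/(2*M)) = (M + 2*M/(-4 + M))/(2*M))
m(19)*(s(-11) - 159) = ((-2 + 19)/(2*(-4 + 19)))*((-11)**2 - 159) = ((1/2)*17/15)*(121 - 159) = ((1/2)*(1/15)*17)*(-38) = (17/30)*(-38) = -323/15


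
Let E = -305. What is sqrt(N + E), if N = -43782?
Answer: I*sqrt(44087) ≈ 209.97*I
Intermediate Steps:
sqrt(N + E) = sqrt(-43782 - 305) = sqrt(-44087) = I*sqrt(44087)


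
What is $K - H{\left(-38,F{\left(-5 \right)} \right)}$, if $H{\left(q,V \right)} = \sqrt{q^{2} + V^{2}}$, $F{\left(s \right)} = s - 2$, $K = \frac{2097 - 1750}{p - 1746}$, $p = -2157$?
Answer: $- \frac{347}{3903} - \sqrt{1493} \approx -38.728$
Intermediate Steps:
$K = - \frac{347}{3903}$ ($K = \frac{2097 - 1750}{-2157 - 1746} = \frac{347}{-3903} = 347 \left(- \frac{1}{3903}\right) = - \frac{347}{3903} \approx -0.088906$)
$F{\left(s \right)} = -2 + s$
$H{\left(q,V \right)} = \sqrt{V^{2} + q^{2}}$
$K - H{\left(-38,F{\left(-5 \right)} \right)} = - \frac{347}{3903} - \sqrt{\left(-2 - 5\right)^{2} + \left(-38\right)^{2}} = - \frac{347}{3903} - \sqrt{\left(-7\right)^{2} + 1444} = - \frac{347}{3903} - \sqrt{49 + 1444} = - \frac{347}{3903} - \sqrt{1493}$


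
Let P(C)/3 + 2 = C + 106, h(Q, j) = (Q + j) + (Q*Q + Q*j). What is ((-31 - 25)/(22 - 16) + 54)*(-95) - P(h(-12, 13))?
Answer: -13567/3 ≈ -4522.3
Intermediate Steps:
h(Q, j) = Q + j + Q² + Q*j (h(Q, j) = (Q + j) + (Q² + Q*j) = Q + j + Q² + Q*j)
P(C) = 312 + 3*C (P(C) = -6 + 3*(C + 106) = -6 + 3*(106 + C) = -6 + (318 + 3*C) = 312 + 3*C)
((-31 - 25)/(22 - 16) + 54)*(-95) - P(h(-12, 13)) = ((-31 - 25)/(22 - 16) + 54)*(-95) - (312 + 3*(-12 + 13 + (-12)² - 12*13)) = (-56/6 + 54)*(-95) - (312 + 3*(-12 + 13 + 144 - 156)) = (-56*⅙ + 54)*(-95) - (312 + 3*(-11)) = (-28/3 + 54)*(-95) - (312 - 33) = (134/3)*(-95) - 1*279 = -12730/3 - 279 = -13567/3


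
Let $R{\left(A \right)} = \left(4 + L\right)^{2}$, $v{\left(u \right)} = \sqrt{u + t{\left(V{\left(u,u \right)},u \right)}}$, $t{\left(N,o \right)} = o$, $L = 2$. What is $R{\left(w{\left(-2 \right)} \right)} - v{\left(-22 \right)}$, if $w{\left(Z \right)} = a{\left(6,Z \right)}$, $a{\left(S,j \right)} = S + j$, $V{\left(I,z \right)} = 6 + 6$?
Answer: $36 - 2 i \sqrt{11} \approx 36.0 - 6.6332 i$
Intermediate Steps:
$V{\left(I,z \right)} = 12$
$v{\left(u \right)} = \sqrt{2} \sqrt{u}$ ($v{\left(u \right)} = \sqrt{u + u} = \sqrt{2 u} = \sqrt{2} \sqrt{u}$)
$w{\left(Z \right)} = 6 + Z$
$R{\left(A \right)} = 36$ ($R{\left(A \right)} = \left(4 + 2\right)^{2} = 6^{2} = 36$)
$R{\left(w{\left(-2 \right)} \right)} - v{\left(-22 \right)} = 36 - \sqrt{2} \sqrt{-22} = 36 - \sqrt{2} i \sqrt{22} = 36 - 2 i \sqrt{11}$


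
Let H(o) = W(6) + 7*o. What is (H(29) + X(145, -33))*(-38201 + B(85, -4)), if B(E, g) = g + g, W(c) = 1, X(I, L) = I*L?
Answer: 175035429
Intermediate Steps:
B(E, g) = 2*g
H(o) = 1 + 7*o
(H(29) + X(145, -33))*(-38201 + B(85, -4)) = ((1 + 7*29) + 145*(-33))*(-38201 + 2*(-4)) = ((1 + 203) - 4785)*(-38201 - 8) = (204 - 4785)*(-38209) = -4581*(-38209) = 175035429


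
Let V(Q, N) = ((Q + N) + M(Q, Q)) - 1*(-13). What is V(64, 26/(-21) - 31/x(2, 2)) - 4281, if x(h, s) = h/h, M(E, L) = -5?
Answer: -89066/21 ≈ -4241.2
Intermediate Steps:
x(h, s) = 1
V(Q, N) = 8 + N + Q (V(Q, N) = ((Q + N) - 5) - 1*(-13) = ((N + Q) - 5) + 13 = (-5 + N + Q) + 13 = 8 + N + Q)
V(64, 26/(-21) - 31/x(2, 2)) - 4281 = (8 + (26/(-21) - 31/1) + 64) - 4281 = (8 + (26*(-1/21) - 31*1) + 64) - 4281 = (8 + (-26/21 - 31) + 64) - 4281 = (8 - 677/21 + 64) - 4281 = 835/21 - 4281 = -89066/21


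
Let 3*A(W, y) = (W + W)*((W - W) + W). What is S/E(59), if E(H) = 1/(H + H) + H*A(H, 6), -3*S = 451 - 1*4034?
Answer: 422794/48469447 ≈ 0.0087229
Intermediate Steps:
A(W, y) = 2*W²/3 (A(W, y) = ((W + W)*((W - W) + W))/3 = ((2*W)*(0 + W))/3 = ((2*W)*W)/3 = (2*W²)/3 = 2*W²/3)
S = 3583/3 (S = -(451 - 1*4034)/3 = -(451 - 4034)/3 = -⅓*(-3583) = 3583/3 ≈ 1194.3)
E(H) = 1/(2*H) + 2*H³/3 (E(H) = 1/(H + H) + H*(2*H²/3) = 1/(2*H) + 2*H³/3)
S/E(59) = 3583/(3*(((⅙)*(3 + 4*59⁴)/59))) = 3583/(3*(((⅙)*(1/59)*(3 + 4*12117361)))) = 3583/(3*(((⅙)*(1/59)*(3 + 48469444)))) = 3583/(3*(((⅙)*(1/59)*48469447))) = 3583/(3*(48469447/354)) = (3583/3)*(354/48469447) = 422794/48469447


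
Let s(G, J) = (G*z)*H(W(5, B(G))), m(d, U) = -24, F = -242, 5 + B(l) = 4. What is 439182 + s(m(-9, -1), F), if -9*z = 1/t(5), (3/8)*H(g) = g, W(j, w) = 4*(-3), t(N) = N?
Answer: 6587474/15 ≈ 4.3917e+5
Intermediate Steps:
B(l) = -1 (B(l) = -5 + 4 = -1)
W(j, w) = -12
H(g) = 8*g/3
z = -1/45 (z = -⅑/5 = -⅑*⅕ = -1/45 ≈ -0.022222)
s(G, J) = 32*G/45 (s(G, J) = (G*(-1/45))*((8/3)*(-12)) = -G/45*(-32) = 32*G/45)
439182 + s(m(-9, -1), F) = 439182 + (32/45)*(-24) = 439182 - 256/15 = 6587474/15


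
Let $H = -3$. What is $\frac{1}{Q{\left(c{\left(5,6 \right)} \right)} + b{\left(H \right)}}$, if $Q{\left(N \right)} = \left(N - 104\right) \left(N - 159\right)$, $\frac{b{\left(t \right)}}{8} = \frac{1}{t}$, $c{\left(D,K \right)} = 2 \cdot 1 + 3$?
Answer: $\frac{3}{45730} \approx 6.5602 \cdot 10^{-5}$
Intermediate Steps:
$c{\left(D,K \right)} = 5$ ($c{\left(D,K \right)} = 2 + 3 = 5$)
$b{\left(t \right)} = \frac{8}{t}$
$Q{\left(N \right)} = \left(-159 + N\right) \left(-104 + N\right)$ ($Q{\left(N \right)} = \left(-104 + N\right) \left(-159 + N\right) = \left(-159 + N\right) \left(-104 + N\right)$)
$\frac{1}{Q{\left(c{\left(5,6 \right)} \right)} + b{\left(H \right)}} = \frac{1}{\left(16536 + 5^{2} - 1315\right) + \frac{8}{-3}} = \frac{1}{\left(16536 + 25 - 1315\right) + 8 \left(- \frac{1}{3}\right)} = \frac{1}{15246 - \frac{8}{3}} = \frac{1}{\frac{45730}{3}} = \frac{3}{45730}$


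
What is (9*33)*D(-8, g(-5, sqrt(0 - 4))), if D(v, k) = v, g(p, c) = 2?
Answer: -2376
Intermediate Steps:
(9*33)*D(-8, g(-5, sqrt(0 - 4))) = (9*33)*(-8) = 297*(-8) = -2376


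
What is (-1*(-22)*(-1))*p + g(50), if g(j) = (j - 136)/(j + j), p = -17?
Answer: 18657/50 ≈ 373.14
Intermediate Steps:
g(j) = (-136 + j)/(2*j) (g(j) = (-136 + j)/((2*j)) = (-136 + j)*(1/(2*j)) = (-136 + j)/(2*j))
(-1*(-22)*(-1))*p + g(50) = (-1*(-22)*(-1))*(-17) + (½)*(-136 + 50)/50 = (22*(-1))*(-17) + (½)*(1/50)*(-86) = -22*(-17) - 43/50 = 374 - 43/50 = 18657/50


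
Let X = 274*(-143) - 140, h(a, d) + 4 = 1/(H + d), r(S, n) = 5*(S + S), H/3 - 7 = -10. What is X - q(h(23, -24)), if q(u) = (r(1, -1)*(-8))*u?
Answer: -1308266/33 ≈ -39644.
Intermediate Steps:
H = -9 (H = 21 + 3*(-10) = 21 - 30 = -9)
r(S, n) = 10*S (r(S, n) = 5*(2*S) = 10*S)
h(a, d) = -4 + 1/(-9 + d)
q(u) = -80*u (q(u) = ((10*1)*(-8))*u = (10*(-8))*u = -80*u)
X = -39322 (X = -39182 - 140 = -39322)
X - q(h(23, -24)) = -39322 - (-80)*(37 - 4*(-24))/(-9 - 24) = -39322 - (-80)*(37 + 96)/(-33) = -39322 - (-80)*(-1/33*133) = -39322 - (-80)*(-133)/33 = -39322 - 1*10640/33 = -39322 - 10640/33 = -1308266/33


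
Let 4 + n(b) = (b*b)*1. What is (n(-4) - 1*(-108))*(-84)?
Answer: -10080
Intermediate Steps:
n(b) = -4 + b² (n(b) = -4 + (b*b)*1 = -4 + b²*1 = -4 + b²)
(n(-4) - 1*(-108))*(-84) = ((-4 + (-4)²) - 1*(-108))*(-84) = ((-4 + 16) + 108)*(-84) = (12 + 108)*(-84) = 120*(-84) = -10080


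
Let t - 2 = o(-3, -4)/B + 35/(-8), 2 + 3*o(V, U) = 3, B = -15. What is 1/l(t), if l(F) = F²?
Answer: 129600/744769 ≈ 0.17401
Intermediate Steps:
o(V, U) = ⅓ (o(V, U) = -⅔ + (⅓)*3 = -⅔ + 1 = ⅓)
t = -863/360 (t = 2 + ((⅓)/(-15) + 35/(-8)) = 2 + ((⅓)*(-1/15) + 35*(-⅛)) = 2 + (-1/45 - 35/8) = 2 - 1583/360 = -863/360 ≈ -2.3972)
1/l(t) = 1/((-863/360)²) = 1/(744769/129600) = 129600/744769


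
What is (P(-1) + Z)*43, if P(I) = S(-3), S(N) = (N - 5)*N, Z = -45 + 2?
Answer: -817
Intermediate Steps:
Z = -43
S(N) = N*(-5 + N) (S(N) = (-5 + N)*N = N*(-5 + N))
P(I) = 24 (P(I) = -3*(-5 - 3) = -3*(-8) = 24)
(P(-1) + Z)*43 = (24 - 43)*43 = -19*43 = -817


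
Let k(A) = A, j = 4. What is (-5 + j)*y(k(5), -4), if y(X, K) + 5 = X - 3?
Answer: 3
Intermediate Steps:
y(X, K) = -8 + X (y(X, K) = -5 + (X - 3) = -5 + (-3 + X) = -8 + X)
(-5 + j)*y(k(5), -4) = (-5 + 4)*(-8 + 5) = -1*(-3) = 3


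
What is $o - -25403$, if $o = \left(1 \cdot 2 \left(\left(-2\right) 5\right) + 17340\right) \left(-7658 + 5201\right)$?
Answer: $-42529837$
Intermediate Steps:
$o = -42555240$ ($o = \left(2 \left(-10\right) + 17340\right) \left(-2457\right) = \left(-20 + 17340\right) \left(-2457\right) = 17320 \left(-2457\right) = -42555240$)
$o - -25403 = -42555240 - -25403 = -42555240 + 25403 = -42529837$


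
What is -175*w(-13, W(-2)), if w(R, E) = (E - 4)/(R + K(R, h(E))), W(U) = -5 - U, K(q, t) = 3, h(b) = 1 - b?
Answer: -245/2 ≈ -122.50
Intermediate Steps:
w(R, E) = (-4 + E)/(3 + R) (w(R, E) = (E - 4)/(R + 3) = (-4 + E)/(3 + R))
-175*w(-13, W(-2)) = -175*(-4 + (-5 - 1*(-2)))/(3 - 13) = -175*(-4 + (-5 + 2))/(-10) = -(-35)*(-4 - 3)/2 = -(-35)*(-7)/2 = -175*7/10 = -245/2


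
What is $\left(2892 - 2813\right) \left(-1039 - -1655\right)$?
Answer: $48664$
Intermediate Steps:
$\left(2892 - 2813\right) \left(-1039 - -1655\right) = 79 \left(-1039 + \left(-309 + 1964\right)\right) = 79 \left(-1039 + 1655\right) = 79 \cdot 616 = 48664$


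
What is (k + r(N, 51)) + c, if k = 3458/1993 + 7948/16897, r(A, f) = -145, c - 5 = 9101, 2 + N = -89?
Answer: 301842406071/33675721 ≈ 8963.2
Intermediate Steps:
N = -91 (N = -2 - 89 = -91)
c = 9106 (c = 5 + 9101 = 9106)
k = 74270190/33675721 (k = 3458*(1/1993) + 7948*(1/16897) = 3458/1993 + 7948/16897 = 74270190/33675721 ≈ 2.2055)
(k + r(N, 51)) + c = (74270190/33675721 - 145) + 9106 = -4808709355/33675721 + 9106 = 301842406071/33675721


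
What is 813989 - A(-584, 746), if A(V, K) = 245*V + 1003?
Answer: 956066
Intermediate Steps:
A(V, K) = 1003 + 245*V
813989 - A(-584, 746) = 813989 - (1003 + 245*(-584)) = 813989 - (1003 - 143080) = 813989 - 1*(-142077) = 813989 + 142077 = 956066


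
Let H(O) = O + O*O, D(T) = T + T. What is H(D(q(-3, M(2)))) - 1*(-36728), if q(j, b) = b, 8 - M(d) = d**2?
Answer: 36800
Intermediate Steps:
M(d) = 8 - d**2
D(T) = 2*T
H(O) = O + O**2
H(D(q(-3, M(2)))) - 1*(-36728) = (2*(8 - 1*2**2))*(1 + 2*(8 - 1*2**2)) - 1*(-36728) = (2*(8 - 1*4))*(1 + 2*(8 - 1*4)) + 36728 = (2*(8 - 4))*(1 + 2*(8 - 4)) + 36728 = (2*4)*(1 + 2*4) + 36728 = 8*(1 + 8) + 36728 = 8*9 + 36728 = 72 + 36728 = 36800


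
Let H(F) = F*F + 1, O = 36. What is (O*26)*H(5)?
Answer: 24336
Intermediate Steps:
H(F) = 1 + F**2 (H(F) = F**2 + 1 = 1 + F**2)
(O*26)*H(5) = (36*26)*(1 + 5**2) = 936*(1 + 25) = 936*26 = 24336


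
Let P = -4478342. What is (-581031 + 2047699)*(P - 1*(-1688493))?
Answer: -4091782253132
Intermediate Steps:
(-581031 + 2047699)*(P - 1*(-1688493)) = (-581031 + 2047699)*(-4478342 - 1*(-1688493)) = 1466668*(-4478342 + 1688493) = 1466668*(-2789849) = -4091782253132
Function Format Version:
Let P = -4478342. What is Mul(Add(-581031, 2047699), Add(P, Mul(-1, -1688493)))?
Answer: -4091782253132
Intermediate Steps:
Mul(Add(-581031, 2047699), Add(P, Mul(-1, -1688493))) = Mul(Add(-581031, 2047699), Add(-4478342, Mul(-1, -1688493))) = Mul(1466668, Add(-4478342, 1688493)) = Mul(1466668, -2789849) = -4091782253132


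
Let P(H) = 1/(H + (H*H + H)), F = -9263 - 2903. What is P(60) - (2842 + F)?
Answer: 34685281/3720 ≈ 9324.0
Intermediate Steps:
F = -12166
P(H) = 1/(H² + 2*H) (P(H) = 1/(H + (H² + H)) = 1/(H + (H + H²)) = 1/(H² + 2*H))
P(60) - (2842 + F) = 1/(60*(2 + 60)) - (2842 - 12166) = (1/60)/62 - 1*(-9324) = (1/60)*(1/62) + 9324 = 1/3720 + 9324 = 34685281/3720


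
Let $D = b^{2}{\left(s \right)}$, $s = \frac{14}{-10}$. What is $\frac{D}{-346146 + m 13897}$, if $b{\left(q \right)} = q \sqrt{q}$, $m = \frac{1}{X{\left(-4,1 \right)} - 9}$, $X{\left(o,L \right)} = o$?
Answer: $\frac{343}{43401875} \approx 7.9029 \cdot 10^{-6}$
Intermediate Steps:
$m = - \frac{1}{13}$ ($m = \frac{1}{-4 - 9} = \frac{1}{-13} = - \frac{1}{13} \approx -0.076923$)
$s = - \frac{7}{5}$ ($s = 14 \left(- \frac{1}{10}\right) = - \frac{7}{5} \approx -1.4$)
$b{\left(q \right)} = q^{\frac{3}{2}}$
$D = - \frac{343}{125}$ ($D = \left(\left(- \frac{7}{5}\right)^{\frac{3}{2}}\right)^{2} = \left(- \frac{7 i \sqrt{35}}{25}\right)^{2} = - \frac{343}{125} \approx -2.744$)
$\frac{D}{-346146 + m 13897} = - \frac{343}{125 \left(-346146 - 1069\right)} = - \frac{343}{125 \left(-347215\right)} = \left(- \frac{343}{125}\right) \left(- \frac{1}{347215}\right) = \frac{343}{43401875}$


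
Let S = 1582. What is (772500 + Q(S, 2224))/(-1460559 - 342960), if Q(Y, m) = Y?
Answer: -774082/1803519 ≈ -0.42921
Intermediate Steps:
(772500 + Q(S, 2224))/(-1460559 - 342960) = (772500 + 1582)/(-1460559 - 342960) = 774082/(-1803519) = 774082*(-1/1803519) = -774082/1803519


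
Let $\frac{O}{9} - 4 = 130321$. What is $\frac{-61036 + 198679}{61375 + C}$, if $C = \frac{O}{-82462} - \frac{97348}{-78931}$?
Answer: $\frac{895891876336446}{399393545855351} \approx 2.2431$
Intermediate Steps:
$O = 1172925$ ($O = 36 + 9 \cdot 130321 = 36 + 1172889 = 1172925$)
$C = - \frac{84552632399}{6508808122}$ ($C = \frac{1172925}{-82462} - \frac{97348}{-78931} = 1172925 \left(- \frac{1}{82462}\right) - - \frac{97348}{78931} = - \frac{1172925}{82462} + \frac{97348}{78931} = - \frac{84552632399}{6508808122} \approx -12.99$)
$\frac{-61036 + 198679}{61375 + C} = \frac{-61036 + 198679}{61375 - \frac{84552632399}{6508808122}} = \frac{137643}{\frac{399393545855351}{6508808122}} = 137643 \cdot \frac{6508808122}{399393545855351} = \frac{895891876336446}{399393545855351}$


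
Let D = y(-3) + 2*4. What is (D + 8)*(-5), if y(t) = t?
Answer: -65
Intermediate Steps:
D = 5 (D = -3 + 2*4 = -3 + 8 = 5)
(D + 8)*(-5) = (5 + 8)*(-5) = 13*(-5) = -65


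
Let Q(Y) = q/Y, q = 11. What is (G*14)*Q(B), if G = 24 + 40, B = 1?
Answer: 9856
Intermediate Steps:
G = 64
Q(Y) = 11/Y
(G*14)*Q(B) = (64*14)*(11/1) = 896*(11*1) = 896*11 = 9856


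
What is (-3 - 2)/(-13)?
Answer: 5/13 ≈ 0.38462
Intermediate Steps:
(-3 - 2)/(-13) = -5*(-1/13) = 5/13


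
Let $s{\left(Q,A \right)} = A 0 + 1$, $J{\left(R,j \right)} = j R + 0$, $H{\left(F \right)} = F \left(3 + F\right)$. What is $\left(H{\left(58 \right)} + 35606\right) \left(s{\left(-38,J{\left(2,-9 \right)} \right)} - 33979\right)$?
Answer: $-1330034832$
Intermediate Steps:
$J{\left(R,j \right)} = R j$ ($J{\left(R,j \right)} = R j + 0 = R j$)
$s{\left(Q,A \right)} = 1$ ($s{\left(Q,A \right)} = 0 + 1 = 1$)
$\left(H{\left(58 \right)} + 35606\right) \left(s{\left(-38,J{\left(2,-9 \right)} \right)} - 33979\right) = \left(58 \left(3 + 58\right) + 35606\right) \left(1 - 33979\right) = \left(58 \cdot 61 + 35606\right) \left(-33978\right) = \left(3538 + 35606\right) \left(-33978\right) = 39144 \left(-33978\right) = -1330034832$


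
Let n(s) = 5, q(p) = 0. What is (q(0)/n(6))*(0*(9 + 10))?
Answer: 0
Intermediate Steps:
(q(0)/n(6))*(0*(9 + 10)) = (0/5)*(0*(9 + 10)) = (0*(⅕))*(0*19) = 0*0 = 0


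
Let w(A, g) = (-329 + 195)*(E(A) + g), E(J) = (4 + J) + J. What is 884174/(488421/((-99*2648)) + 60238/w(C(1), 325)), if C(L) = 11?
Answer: -605661998136624/2153550305 ≈ -2.8124e+5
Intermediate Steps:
E(J) = 4 + 2*J
w(A, g) = -536 - 268*A - 134*g (w(A, g) = (-329 + 195)*((4 + 2*A) + g) = -134*(4 + g + 2*A) = -536 - 268*A - 134*g)
884174/(488421/((-99*2648)) + 60238/w(C(1), 325)) = 884174/(488421/((-99*2648)) + 60238/(-536 - 268*11 - 134*325)) = 884174/(488421/(-262152) + 60238/(-536 - 2948 - 43550)) = 884174/(488421*(-1/262152) + 60238/(-47034)) = 884174/(-54269/29128 + 60238*(-1/47034)) = 884174/(-54269/29128 - 30119/23517) = 884174/(-2153550305/685003176) = 884174*(-685003176/2153550305) = -605661998136624/2153550305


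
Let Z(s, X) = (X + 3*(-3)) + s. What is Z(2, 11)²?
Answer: 16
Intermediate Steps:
Z(s, X) = -9 + X + s (Z(s, X) = (X - 9) + s = (-9 + X) + s = -9 + X + s)
Z(2, 11)² = (-9 + 11 + 2)² = 4² = 16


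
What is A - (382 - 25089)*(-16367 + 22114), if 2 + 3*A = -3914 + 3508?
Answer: 141990993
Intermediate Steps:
A = -136 (A = -⅔ + (-3914 + 3508)/3 = -⅔ + (⅓)*(-406) = -⅔ - 406/3 = -136)
A - (382 - 25089)*(-16367 + 22114) = -136 - (382 - 25089)*(-16367 + 22114) = -136 - (-24707)*5747 = -136 - 1*(-141991129) = -136 + 141991129 = 141990993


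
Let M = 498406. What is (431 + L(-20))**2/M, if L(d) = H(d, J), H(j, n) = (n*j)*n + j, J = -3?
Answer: 53361/498406 ≈ 0.10706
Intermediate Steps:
H(j, n) = j + j*n**2 (H(j, n) = (j*n)*n + j = j*n**2 + j = j + j*n**2)
L(d) = 10*d (L(d) = d*(1 + (-3)**2) = d*(1 + 9) = d*10 = 10*d)
(431 + L(-20))**2/M = (431 + 10*(-20))**2/498406 = (431 - 200)**2*(1/498406) = 231**2*(1/498406) = 53361*(1/498406) = 53361/498406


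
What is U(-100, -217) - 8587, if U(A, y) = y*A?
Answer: 13113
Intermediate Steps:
U(A, y) = A*y
U(-100, -217) - 8587 = -100*(-217) - 8587 = 21700 - 8587 = 13113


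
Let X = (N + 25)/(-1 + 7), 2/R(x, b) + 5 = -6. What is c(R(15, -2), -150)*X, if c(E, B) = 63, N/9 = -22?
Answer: -3633/2 ≈ -1816.5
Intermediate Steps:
N = -198 (N = 9*(-22) = -198)
R(x, b) = -2/11 (R(x, b) = 2/(-5 - 6) = 2/(-11) = 2*(-1/11) = -2/11)
X = -173/6 (X = (-198 + 25)/(-1 + 7) = -173/6 ≈ -28.833)
c(R(15, -2), -150)*X = 63*(-173/6) = -3633/2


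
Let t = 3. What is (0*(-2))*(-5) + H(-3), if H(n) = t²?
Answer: 9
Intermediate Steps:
H(n) = 9 (H(n) = 3² = 9)
(0*(-2))*(-5) + H(-3) = (0*(-2))*(-5) + 9 = 0*(-5) + 9 = 0 + 9 = 9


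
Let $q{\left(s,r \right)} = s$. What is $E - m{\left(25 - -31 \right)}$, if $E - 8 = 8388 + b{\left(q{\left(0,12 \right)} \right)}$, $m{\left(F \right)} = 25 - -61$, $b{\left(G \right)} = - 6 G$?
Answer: $8310$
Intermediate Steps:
$m{\left(F \right)} = 86$ ($m{\left(F \right)} = 25 + 61 = 86$)
$E = 8396$ ($E = 8 + \left(8388 - 0\right) = 8 + \left(8388 + 0\right) = 8 + 8388 = 8396$)
$E - m{\left(25 - -31 \right)} = 8396 - 86 = 8310$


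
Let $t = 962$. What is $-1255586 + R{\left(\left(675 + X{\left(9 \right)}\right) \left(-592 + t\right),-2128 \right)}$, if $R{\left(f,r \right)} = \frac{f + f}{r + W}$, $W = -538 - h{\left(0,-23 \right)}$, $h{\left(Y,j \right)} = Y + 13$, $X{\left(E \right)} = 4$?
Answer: $- \frac{3364217354}{2679} \approx -1.2558 \cdot 10^{6}$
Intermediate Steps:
$h{\left(Y,j \right)} = 13 + Y$
$W = -551$ ($W = -538 - \left(13 + 0\right) = -538 - 13 = -551$)
$R{\left(f,r \right)} = \frac{2 f}{-551 + r}$ ($R{\left(f,r \right)} = \frac{f + f}{r - 551} = \frac{2 f}{-551 + r}$)
$-1255586 + R{\left(\left(675 + X{\left(9 \right)}\right) \left(-592 + t\right),-2128 \right)} = -1255586 + \frac{2 \left(675 + 4\right) \left(-592 + 962\right)}{-551 - 2128} = -1255586 + \frac{2 \cdot 679 \cdot 370}{-2679} = -1255586 + 2 \cdot 251230 \left(- \frac{1}{2679}\right) = -1255586 - \frac{502460}{2679} = - \frac{3364217354}{2679}$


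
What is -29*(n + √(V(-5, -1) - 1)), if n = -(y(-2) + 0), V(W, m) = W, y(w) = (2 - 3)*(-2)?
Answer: 58 - 29*I*√6 ≈ 58.0 - 71.035*I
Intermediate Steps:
y(w) = 2 (y(w) = -1*(-2) = 2)
n = -2 (n = -(2 + 0) = -1*2 = -2)
-29*(n + √(V(-5, -1) - 1)) = -29*(-2 + √(-5 - 1)) = -29*(-2 + √(-6)) = -29*(-2 + I*√6) = 58 - 29*I*√6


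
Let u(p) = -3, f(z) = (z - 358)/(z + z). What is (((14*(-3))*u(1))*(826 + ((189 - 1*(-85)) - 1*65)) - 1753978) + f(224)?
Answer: -363679299/224 ≈ -1.6236e+6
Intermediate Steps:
f(z) = (-358 + z)/(2*z) (f(z) = (-358 + z)/((2*z)) = (-358 + z)*(1/(2*z)) = (-358 + z)/(2*z))
(((14*(-3))*u(1))*(826 + ((189 - 1*(-85)) - 1*65)) - 1753978) + f(224) = (((14*(-3))*(-3))*(826 + ((189 - 1*(-85)) - 1*65)) - 1753978) + (½)*(-358 + 224)/224 = ((-42*(-3))*(826 + ((189 + 85) - 65)) - 1753978) + (½)*(1/224)*(-134) = (126*(826 + (274 - 65)) - 1753978) - 67/224 = (126*(826 + 209) - 1753978) - 67/224 = (126*1035 - 1753978) - 67/224 = (130410 - 1753978) - 67/224 = -1623568 - 67/224 = -363679299/224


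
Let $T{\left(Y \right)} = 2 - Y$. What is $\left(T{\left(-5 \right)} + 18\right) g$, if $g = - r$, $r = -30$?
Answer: $750$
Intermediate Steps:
$g = 30$ ($g = \left(-1\right) \left(-30\right) = 30$)
$\left(T{\left(-5 \right)} + 18\right) g = \left(\left(2 - -5\right) + 18\right) 30 = \left(\left(2 + 5\right) + 18\right) 30 = \left(7 + 18\right) 30 = 25 \cdot 30 = 750$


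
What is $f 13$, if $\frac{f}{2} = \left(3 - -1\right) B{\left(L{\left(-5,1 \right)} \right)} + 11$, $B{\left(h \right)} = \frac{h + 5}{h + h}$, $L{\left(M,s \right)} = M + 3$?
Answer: $208$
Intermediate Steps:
$L{\left(M,s \right)} = 3 + M$
$B{\left(h \right)} = \frac{5 + h}{2 h}$
$f = 16$ ($f = 2 \left(\left(3 - -1\right) \frac{5 + \left(3 - 5\right)}{2 \left(3 - 5\right)} + 11\right) = 2 \left(\left(3 + 1\right) \frac{5 - 2}{2 \left(-2\right)} + 11\right) = 2 \left(4 \cdot \frac{1}{2} \left(- \frac{1}{2}\right) 3 + 11\right) = 2 \left(4 \left(- \frac{3}{4}\right) + 11\right) = 2 \left(-3 + 11\right) = 2 \cdot 8 = 16$)
$f 13 = 16 \cdot 13 = 208$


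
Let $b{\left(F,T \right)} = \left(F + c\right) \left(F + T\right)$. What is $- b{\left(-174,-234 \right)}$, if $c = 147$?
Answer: $-11016$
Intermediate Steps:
$b{\left(F,T \right)} = \left(147 + F\right) \left(F + T\right)$ ($b{\left(F,T \right)} = \left(F + 147\right) \left(F + T\right) = \left(147 + F\right) \left(F + T\right)$)
$- b{\left(-174,-234 \right)} = - (\left(-174\right)^{2} + 147 \left(-174\right) + 147 \left(-234\right) - -40716) = - (30276 - 25578 - 34398 + 40716) = \left(-1\right) 11016 = -11016$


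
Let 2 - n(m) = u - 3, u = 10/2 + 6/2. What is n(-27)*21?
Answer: -63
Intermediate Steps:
u = 8 (u = 10*(½) + 6*(½) = 5 + 3 = 8)
n(m) = -3 (n(m) = 2 - (8 - 3) = 2 - 1*5 = 2 - 5 = -3)
n(-27)*21 = -3*21 = -63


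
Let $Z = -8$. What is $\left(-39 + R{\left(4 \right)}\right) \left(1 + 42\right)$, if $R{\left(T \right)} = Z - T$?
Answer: $-2193$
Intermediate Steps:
$R{\left(T \right)} = -8 - T$
$\left(-39 + R{\left(4 \right)}\right) \left(1 + 42\right) = \left(-39 - 12\right) \left(1 + 42\right) = \left(-39 - 12\right) 43 = \left(-51\right) 43 = -2193$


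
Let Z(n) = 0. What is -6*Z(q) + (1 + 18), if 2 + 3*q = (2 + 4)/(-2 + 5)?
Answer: 19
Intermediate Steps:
q = 0 (q = -⅔ + ((2 + 4)/(-2 + 5))/3 = -⅔ + (6/3)/3 = -⅔ + (6*(⅓))/3 = -⅔ + (⅓)*2 = -⅔ + ⅔ = 0)
-6*Z(q) + (1 + 18) = -6*0 + (1 + 18) = 0 + 19 = 19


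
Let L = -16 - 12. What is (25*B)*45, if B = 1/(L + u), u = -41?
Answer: -375/23 ≈ -16.304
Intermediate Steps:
L = -28
B = -1/69 (B = 1/(-28 - 41) = 1/(-69) = -1/69 ≈ -0.014493)
(25*B)*45 = (25*(-1/69))*45 = -25/69*45 = -375/23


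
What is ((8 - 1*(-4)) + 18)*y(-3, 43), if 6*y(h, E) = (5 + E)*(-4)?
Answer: -960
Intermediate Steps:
y(h, E) = -10/3 - 2*E/3 (y(h, E) = ((5 + E)*(-4))/6 = (-20 - 4*E)/6 = -10/3 - 2*E/3)
((8 - 1*(-4)) + 18)*y(-3, 43) = ((8 - 1*(-4)) + 18)*(-10/3 - ⅔*43) = ((8 + 4) + 18)*(-10/3 - 86/3) = (12 + 18)*(-32) = 30*(-32) = -960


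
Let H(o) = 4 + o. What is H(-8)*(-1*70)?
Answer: 280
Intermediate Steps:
H(-8)*(-1*70) = (4 - 8)*(-1*70) = -4*(-70) = 280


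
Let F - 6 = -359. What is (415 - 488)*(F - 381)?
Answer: 53582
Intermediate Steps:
F = -353 (F = 6 - 359 = -353)
(415 - 488)*(F - 381) = (415 - 488)*(-353 - 381) = -73*(-734) = 53582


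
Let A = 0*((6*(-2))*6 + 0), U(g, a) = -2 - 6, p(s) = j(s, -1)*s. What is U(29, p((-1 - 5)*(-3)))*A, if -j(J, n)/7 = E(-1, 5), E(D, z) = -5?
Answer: 0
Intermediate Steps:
j(J, n) = 35 (j(J, n) = -7*(-5) = 35)
p(s) = 35*s
U(g, a) = -8
A = 0 (A = 0*(-12*6 + 0) = 0*(-72 + 0) = 0*(-72) = 0)
U(29, p((-1 - 5)*(-3)))*A = -8*0 = 0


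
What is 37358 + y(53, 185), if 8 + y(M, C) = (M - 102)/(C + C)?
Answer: 13819451/370 ≈ 37350.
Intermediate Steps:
y(M, C) = -8 + (-102 + M)/(2*C) (y(M, C) = -8 + (M - 102)/(C + C) = -8 + (-102 + M)/((2*C)) = -8 + (-102 + M)*(1/(2*C)) = -8 + (-102 + M)/(2*C))
37358 + y(53, 185) = 37358 + (½)*(-102 + 53 - 16*185)/185 = 37358 + (½)*(1/185)*(-102 + 53 - 2960) = 37358 + (½)*(1/185)*(-3009) = 37358 - 3009/370 = 13819451/370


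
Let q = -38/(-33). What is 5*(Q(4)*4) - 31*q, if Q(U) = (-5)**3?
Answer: -83678/33 ≈ -2535.7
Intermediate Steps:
Q(U) = -125
q = 38/33 (q = -38*(-1/33) = 38/33 ≈ 1.1515)
5*(Q(4)*4) - 31*q = 5*(-125*4) - 31*38/33 = 5*(-500) - 1178/33 = -2500 - 1178/33 = -83678/33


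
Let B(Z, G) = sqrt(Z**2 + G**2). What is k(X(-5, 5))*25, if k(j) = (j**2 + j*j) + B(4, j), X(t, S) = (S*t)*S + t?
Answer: 845000 + 50*sqrt(4229) ≈ 8.4825e+5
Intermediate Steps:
X(t, S) = t + t*S**2 (X(t, S) = t*S**2 + t = t + t*S**2)
B(Z, G) = sqrt(G**2 + Z**2)
k(j) = sqrt(16 + j**2) + 2*j**2 (k(j) = (j**2 + j*j) + sqrt(j**2 + 4**2) = (j**2 + j**2) + sqrt(j**2 + 16) = 2*j**2 + sqrt(16 + j**2) = sqrt(16 + j**2) + 2*j**2)
k(X(-5, 5))*25 = (sqrt(16 + (-5*(1 + 5**2))**2) + 2*(-5*(1 + 5**2))**2)*25 = (sqrt(16 + (-5*(1 + 25))**2) + 2*(-5*(1 + 25))**2)*25 = (sqrt(16 + (-5*26)**2) + 2*(-5*26)**2)*25 = (sqrt(16 + (-130)**2) + 2*(-130)**2)*25 = (sqrt(16 + 16900) + 2*16900)*25 = (sqrt(16916) + 33800)*25 = (2*sqrt(4229) + 33800)*25 = (33800 + 2*sqrt(4229))*25 = 845000 + 50*sqrt(4229)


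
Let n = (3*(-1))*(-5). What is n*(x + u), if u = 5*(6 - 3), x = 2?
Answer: 255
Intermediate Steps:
u = 15 (u = 5*3 = 15)
n = 15 (n = -3*(-5) = 15)
n*(x + u) = 15*(2 + 15) = 15*17 = 255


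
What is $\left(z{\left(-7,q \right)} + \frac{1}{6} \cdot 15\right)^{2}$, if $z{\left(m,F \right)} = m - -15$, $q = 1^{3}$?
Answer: $\frac{441}{4} \approx 110.25$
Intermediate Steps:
$q = 1$
$z{\left(m,F \right)} = 15 + m$ ($z{\left(m,F \right)} = m + 15 = 15 + m$)
$\left(z{\left(-7,q \right)} + \frac{1}{6} \cdot 15\right)^{2} = \left(\left(15 - 7\right) + \frac{1}{6} \cdot 15\right)^{2} = \left(8 + \frac{1}{6} \cdot 15\right)^{2} = \left(8 + \frac{5}{2}\right)^{2} = \left(\frac{21}{2}\right)^{2} = \frac{441}{4}$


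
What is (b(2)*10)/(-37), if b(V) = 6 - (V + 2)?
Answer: -20/37 ≈ -0.54054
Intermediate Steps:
b(V) = 4 - V (b(V) = 6 - (2 + V) = 6 + (-2 - V) = 4 - V)
(b(2)*10)/(-37) = ((4 - 1*2)*10)/(-37) = ((4 - 2)*10)*(-1/37) = (2*10)*(-1/37) = 20*(-1/37) = -20/37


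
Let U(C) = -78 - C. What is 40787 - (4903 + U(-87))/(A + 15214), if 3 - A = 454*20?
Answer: 250304907/6137 ≈ 40786.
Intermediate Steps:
A = -9077 (A = 3 - 454*20 = 3 - 1*9080 = 3 - 9080 = -9077)
40787 - (4903 + U(-87))/(A + 15214) = 40787 - (4903 + (-78 - 1*(-87)))/(-9077 + 15214) = 40787 - (4903 + (-78 + 87))/6137 = 40787 - (4903 + 9)/6137 = 40787 - 4912/6137 = 250304907/6137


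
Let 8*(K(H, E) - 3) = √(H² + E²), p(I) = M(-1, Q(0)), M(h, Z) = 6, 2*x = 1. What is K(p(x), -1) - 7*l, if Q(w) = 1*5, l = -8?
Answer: 59 + √37/8 ≈ 59.760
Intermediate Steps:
x = ½ (x = (½)*1 = ½ ≈ 0.50000)
Q(w) = 5
p(I) = 6
K(H, E) = 3 + √(E² + H²)/8 (K(H, E) = 3 + √(H² + E²)/8 = 3 + √(E² + H²)/8)
K(p(x), -1) - 7*l = (3 + √((-1)² + 6²)/8) - 7*(-8) = (3 + √(1 + 36)/8) + 56 = (3 + √37/8) + 56 = 59 + √37/8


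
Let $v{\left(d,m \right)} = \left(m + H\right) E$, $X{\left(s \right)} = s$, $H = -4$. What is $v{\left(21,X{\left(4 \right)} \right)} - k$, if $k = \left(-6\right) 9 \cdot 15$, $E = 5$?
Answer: $810$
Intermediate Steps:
$v{\left(d,m \right)} = -20 + 5 m$ ($v{\left(d,m \right)} = \left(m - 4\right) 5 = \left(-4 + m\right) 5 = -20 + 5 m$)
$k = -810$ ($k = \left(-54\right) 15 = -810$)
$v{\left(21,X{\left(4 \right)} \right)} - k = \left(-20 + 5 \cdot 4\right) - -810 = \left(-20 + 20\right) + 810 = 0 + 810 = 810$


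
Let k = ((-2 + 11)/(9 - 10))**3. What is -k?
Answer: 729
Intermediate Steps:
k = -729 (k = (9/(-1))**3 = (9*(-1))**3 = (-9)**3 = -729)
-k = -1*(-729) = 729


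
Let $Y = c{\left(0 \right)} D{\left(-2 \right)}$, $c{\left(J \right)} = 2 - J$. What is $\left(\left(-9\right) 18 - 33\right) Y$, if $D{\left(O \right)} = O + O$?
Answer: $1560$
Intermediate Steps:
$D{\left(O \right)} = 2 O$
$Y = -8$ ($Y = \left(2 - 0\right) 2 \left(-2\right) = \left(2 + 0\right) \left(-4\right) = 2 \left(-4\right) = -8$)
$\left(\left(-9\right) 18 - 33\right) Y = \left(\left(-9\right) 18 - 33\right) \left(-8\right) = \left(-162 - 33\right) \left(-8\right) = \left(-195\right) \left(-8\right) = 1560$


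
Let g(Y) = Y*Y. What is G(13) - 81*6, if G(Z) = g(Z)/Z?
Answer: -473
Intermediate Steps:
g(Y) = Y**2
G(Z) = Z (G(Z) = Z**2/Z = Z)
G(13) - 81*6 = 13 - 81*6 = 13 - 486 = -473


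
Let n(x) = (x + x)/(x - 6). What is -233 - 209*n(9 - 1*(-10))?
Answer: -10971/13 ≈ -843.92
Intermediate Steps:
n(x) = 2*x/(-6 + x) (n(x) = (2*x)/(-6 + x) = 2*x/(-6 + x))
-233 - 209*n(9 - 1*(-10)) = -233 - 418*(9 - 1*(-10))/(-6 + (9 - 1*(-10))) = -233 - 418*(9 + 10)/(-6 + (9 + 10)) = -233 - 418*19/(-6 + 19) = -233 - 418*19/13 = -233 - 209*38/13 = -233 - 7942/13 = -10971/13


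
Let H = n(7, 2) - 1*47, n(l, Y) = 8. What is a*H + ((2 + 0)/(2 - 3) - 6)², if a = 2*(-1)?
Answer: 142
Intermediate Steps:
a = -2
H = -39 (H = 8 - 1*47 = 8 - 47 = -39)
a*H + ((2 + 0)/(2 - 3) - 6)² = -2*(-39) + ((2 + 0)/(2 - 3) - 6)² = 78 + (2/(-1) - 6)² = 78 + (2*(-1) - 6)² = 78 + (-2 - 6)² = 78 + (-8)² = 78 + 64 = 142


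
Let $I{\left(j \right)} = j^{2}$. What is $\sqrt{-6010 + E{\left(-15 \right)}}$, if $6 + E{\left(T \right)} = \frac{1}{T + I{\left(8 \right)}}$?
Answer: $\frac{i \sqrt{294783}}{7} \approx 77.563 i$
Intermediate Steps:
$E{\left(T \right)} = -6 + \frac{1}{64 + T}$ ($E{\left(T \right)} = -6 + \frac{1}{T + 8^{2}} = -6 + \frac{1}{T + 64} = -6 + \frac{1}{64 + T}$)
$\sqrt{-6010 + E{\left(-15 \right)}} = \sqrt{-6010 + \frac{-383 - -90}{64 - 15}} = \sqrt{-6010 + \frac{-383 + 90}{49}} = \sqrt{-6010 + \frac{1}{49} \left(-293\right)} = \sqrt{-6010 - \frac{293}{49}} = \sqrt{- \frac{294783}{49}} = \frac{i \sqrt{294783}}{7}$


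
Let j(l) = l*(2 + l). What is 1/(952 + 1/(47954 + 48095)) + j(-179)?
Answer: 2897050812316/91438649 ≈ 31683.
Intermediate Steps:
1/(952 + 1/(47954 + 48095)) + j(-179) = 1/(952 + 1/(47954 + 48095)) - 179*(2 - 179) = 1/(952 + 1/96049) - 179*(-177) = 1/(952 + 1/96049) + 31683 = 1/(91438649/96049) + 31683 = 96049/91438649 + 31683 = 2897050812316/91438649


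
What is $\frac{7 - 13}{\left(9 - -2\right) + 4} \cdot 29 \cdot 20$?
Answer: $-232$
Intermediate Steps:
$\frac{7 - 13}{\left(9 - -2\right) + 4} \cdot 29 \cdot 20 = - \frac{6}{\left(9 + 2\right) + 4} \cdot 29 \cdot 20 = - \frac{6}{11 + 4} \cdot 29 \cdot 20 = - \frac{6}{15} \cdot 29 \cdot 20 = \left(-6\right) \frac{1}{15} \cdot 29 \cdot 20 = \left(- \frac{2}{5}\right) 29 \cdot 20 = \left(- \frac{58}{5}\right) 20 = -232$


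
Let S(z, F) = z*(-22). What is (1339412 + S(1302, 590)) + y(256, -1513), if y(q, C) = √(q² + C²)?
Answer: 1310768 + √2354705 ≈ 1.3123e+6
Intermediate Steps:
S(z, F) = -22*z
y(q, C) = √(C² + q²)
(1339412 + S(1302, 590)) + y(256, -1513) = (1339412 - 22*1302) + √((-1513)² + 256²) = (1339412 - 28644) + √(2289169 + 65536) = 1310768 + √2354705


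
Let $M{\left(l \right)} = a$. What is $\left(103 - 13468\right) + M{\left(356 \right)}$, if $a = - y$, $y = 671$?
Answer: $-14036$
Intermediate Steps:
$a = -671$ ($a = \left(-1\right) 671 = -671$)
$M{\left(l \right)} = -671$
$\left(103 - 13468\right) + M{\left(356 \right)} = \left(103 - 13468\right) - 671 = -13365 - 671 = -14036$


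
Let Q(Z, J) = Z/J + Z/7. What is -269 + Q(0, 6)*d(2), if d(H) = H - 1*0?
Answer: -269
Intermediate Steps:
Q(Z, J) = Z/7 + Z/J (Q(Z, J) = Z/J + Z*(1/7) = Z/J + Z/7 = Z/7 + Z/J)
d(H) = H (d(H) = H + 0 = H)
-269 + Q(0, 6)*d(2) = -269 + ((1/7)*0 + 0/6)*2 = -269 + (0 + 0*(1/6))*2 = -269 + (0 + 0)*2 = -269 + 0*2 = -269 + 0 = -269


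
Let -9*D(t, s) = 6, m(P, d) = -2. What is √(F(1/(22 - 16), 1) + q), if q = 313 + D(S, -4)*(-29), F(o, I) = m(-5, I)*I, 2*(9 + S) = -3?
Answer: √2973/3 ≈ 18.175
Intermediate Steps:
S = -21/2 (S = -9 + (½)*(-3) = -9 - 3/2 = -21/2 ≈ -10.500)
D(t, s) = -⅔ (D(t, s) = -⅑*6 = -⅔)
F(o, I) = -2*I
q = 997/3 (q = 313 - ⅔*(-29) = 313 + 58/3 = 997/3 ≈ 332.33)
√(F(1/(22 - 16), 1) + q) = √(-2*1 + 997/3) = √(-2 + 997/3) = √(991/3) = √2973/3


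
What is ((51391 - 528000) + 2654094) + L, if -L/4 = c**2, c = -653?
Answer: 471849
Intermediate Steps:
L = -1705636 (L = -4*(-653)**2 = -4*426409 = -1705636)
((51391 - 528000) + 2654094) + L = ((51391 - 528000) + 2654094) - 1705636 = (-476609 + 2654094) - 1705636 = 2177485 - 1705636 = 471849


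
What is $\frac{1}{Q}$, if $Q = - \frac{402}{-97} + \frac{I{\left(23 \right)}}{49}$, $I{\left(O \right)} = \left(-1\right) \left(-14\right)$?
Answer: $\frac{679}{3008} \approx 0.22573$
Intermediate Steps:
$I{\left(O \right)} = 14$
$Q = \frac{3008}{679}$ ($Q = - \frac{402}{-97} + \frac{14}{49} = \left(-402\right) \left(- \frac{1}{97}\right) + 14 \cdot \frac{1}{49} = \frac{402}{97} + \frac{2}{7} = \frac{3008}{679} \approx 4.43$)
$\frac{1}{Q} = \frac{1}{\frac{3008}{679}} = \frac{679}{3008}$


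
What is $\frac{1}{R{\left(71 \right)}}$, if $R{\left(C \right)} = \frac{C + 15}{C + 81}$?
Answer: $\frac{76}{43} \approx 1.7674$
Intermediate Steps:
$R{\left(C \right)} = \frac{15 + C}{81 + C}$
$\frac{1}{R{\left(71 \right)}} = \frac{1}{\frac{1}{81 + 71} \left(15 + 71\right)} = \frac{1}{\frac{1}{152} \cdot 86} = \frac{1}{\frac{43}{76}} = \frac{76}{43}$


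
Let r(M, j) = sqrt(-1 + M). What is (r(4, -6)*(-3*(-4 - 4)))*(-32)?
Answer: -768*sqrt(3) ≈ -1330.2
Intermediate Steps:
(r(4, -6)*(-3*(-4 - 4)))*(-32) = (sqrt(-1 + 4)*(-3*(-4 - 4)))*(-32) = (sqrt(3)*(-3*(-8)))*(-32) = (sqrt(3)*24)*(-32) = (24*sqrt(3))*(-32) = -768*sqrt(3)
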